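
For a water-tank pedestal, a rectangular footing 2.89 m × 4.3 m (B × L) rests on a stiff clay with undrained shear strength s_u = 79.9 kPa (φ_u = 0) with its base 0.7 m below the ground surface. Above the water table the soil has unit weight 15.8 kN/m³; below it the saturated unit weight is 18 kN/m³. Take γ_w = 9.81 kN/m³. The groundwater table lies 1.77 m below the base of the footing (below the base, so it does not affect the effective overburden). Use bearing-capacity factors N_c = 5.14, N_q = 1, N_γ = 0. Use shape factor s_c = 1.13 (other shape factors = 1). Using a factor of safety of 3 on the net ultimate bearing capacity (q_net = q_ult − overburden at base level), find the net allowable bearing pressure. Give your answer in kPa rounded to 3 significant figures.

Overburden at base level: q = 15.8 × 0.7 = 11.06 kPa.
Cohesion term c·N_c·s_c = 79.9 × 5.14 × 1.13 = 464.08 kPa; surcharge term q·N_q = 11.06 × 1 = 11.06 kPa.
q_ult = 464.08 + 11.06 = 475.14 kPa.
q_net = 475.14 − 11.06 = 464.08 kPa.
q_all(net) = 464.08 / 3 = 154.69 kPa.

q_all(net) ≈ 155 kPa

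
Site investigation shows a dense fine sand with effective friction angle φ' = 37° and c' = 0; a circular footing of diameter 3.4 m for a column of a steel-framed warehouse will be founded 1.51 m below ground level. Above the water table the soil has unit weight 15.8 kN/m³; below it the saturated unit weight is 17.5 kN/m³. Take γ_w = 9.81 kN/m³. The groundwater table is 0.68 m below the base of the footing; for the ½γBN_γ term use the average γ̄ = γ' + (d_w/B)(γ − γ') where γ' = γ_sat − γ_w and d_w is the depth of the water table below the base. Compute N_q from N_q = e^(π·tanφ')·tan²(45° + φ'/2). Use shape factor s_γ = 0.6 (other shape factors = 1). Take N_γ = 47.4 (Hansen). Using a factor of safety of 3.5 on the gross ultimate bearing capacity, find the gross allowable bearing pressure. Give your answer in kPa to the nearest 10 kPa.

q_all ≈ 420 kPa

N_q = e^(π·tan37°)·tan²(63.5°) = 42.92.
Overburden at base level: q = 15.8 × 1.51 = 23.858 kPa.
The water table is 0.68 m below the base (< B = 3.4 m), so the ½γBN_γ term uses γ̄ = γ' + (d_w/B)(γ − γ') = 7.69 + (0.68/3.4)(15.8 − 7.69) = 9.312 kN/m³.
Surcharge term q·N_q = 23.858 × 42.92 = 1024 kPa; self-weight term 0.5·γ·B·N_γ·s_γ = 0.5 × 9.312 × 3.4 × 47.4 × 0.6 = 450.22 kPa.
q_ult = 1024 + 450.22 = 1474.2 kPa.
q_all = 1474.2 / 3.5 = 421.2 kPa.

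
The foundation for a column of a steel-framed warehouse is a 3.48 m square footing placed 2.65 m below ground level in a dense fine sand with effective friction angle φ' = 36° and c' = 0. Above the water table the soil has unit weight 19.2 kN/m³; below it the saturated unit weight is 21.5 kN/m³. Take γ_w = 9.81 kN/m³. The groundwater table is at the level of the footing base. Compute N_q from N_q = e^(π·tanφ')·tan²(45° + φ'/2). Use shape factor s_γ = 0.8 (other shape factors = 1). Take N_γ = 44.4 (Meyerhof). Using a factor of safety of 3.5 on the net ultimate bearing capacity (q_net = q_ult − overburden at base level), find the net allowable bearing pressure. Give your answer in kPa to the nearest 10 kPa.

N_q = e^(π·tan36°)·tan²(63°) = 37.75.
q = γ·D_f = 19.2 × 2.65 = 50.88 kPa.
For the ½γBN_γ term take γ' = 21.5 − 9.81 = 11.69 kN/m³ (soil below base is submerged).
q·N_q = 50.88 × 37.752 = 1920.8 kPa
0.5·γ·B·N_γ·s_γ = 0.5 × 11.69 × 3.48 × 44.4 × 0.8 = 722.5 kPa
q_ult = 1920.8 + 722.5 = 2643.3 kPa.
q_net = 2643.3 − 50.88 = 2592.5 kPa.
q_all(net) = 2592.5 / 3.5 = 740.7 kPa.

q_all(net) ≈ 740 kPa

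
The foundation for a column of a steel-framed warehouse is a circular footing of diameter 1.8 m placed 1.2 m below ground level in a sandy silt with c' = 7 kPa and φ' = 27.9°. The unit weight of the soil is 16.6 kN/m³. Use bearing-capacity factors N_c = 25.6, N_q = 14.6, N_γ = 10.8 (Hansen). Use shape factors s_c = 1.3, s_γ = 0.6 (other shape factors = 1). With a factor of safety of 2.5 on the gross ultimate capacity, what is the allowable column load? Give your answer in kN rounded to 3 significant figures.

P_all ≈ 632 kN

q = γ·D_f = 16.6 × 1.2 = 19.92 kPa.
c·N_c·s_c = 7 × 25.6 × 1.3 = 232.96 kPa
q·N_q = 19.92 × 14.6 = 290.83 kPa
0.5·γ·B·N_γ·s_γ = 0.5 × 16.6 × 1.8 × 10.8 × 0.6 = 96.811 kPa
q_ult = 232.96 + 290.83 + 96.811 = 620.6 kPa.
Gross allowable pressure q_all = 620.6 / 2.5 = 248.24 kPa.
Footing area = 2.5447 m², so allowable column load = 248.24 × 2.5447 = 631.7 kN.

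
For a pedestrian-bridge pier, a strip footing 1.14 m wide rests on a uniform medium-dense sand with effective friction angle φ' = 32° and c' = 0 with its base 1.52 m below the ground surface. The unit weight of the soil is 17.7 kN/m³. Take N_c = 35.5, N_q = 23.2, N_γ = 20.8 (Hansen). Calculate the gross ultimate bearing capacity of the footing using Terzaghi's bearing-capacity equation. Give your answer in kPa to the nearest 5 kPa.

q_ult ≈ 835 kPa

Overburden at base level: q = 17.7 × 1.52 = 26.904 kPa.
Surcharge term q·N_q = 26.904 × 23.2 = 624.17 kPa; self-weight term 0.5·γ·B·N_γ = 0.5 × 17.7 × 1.14 × 20.8 = 209.85 kPa.
q_ult = 624.17 + 209.85 = 834.02 kPa.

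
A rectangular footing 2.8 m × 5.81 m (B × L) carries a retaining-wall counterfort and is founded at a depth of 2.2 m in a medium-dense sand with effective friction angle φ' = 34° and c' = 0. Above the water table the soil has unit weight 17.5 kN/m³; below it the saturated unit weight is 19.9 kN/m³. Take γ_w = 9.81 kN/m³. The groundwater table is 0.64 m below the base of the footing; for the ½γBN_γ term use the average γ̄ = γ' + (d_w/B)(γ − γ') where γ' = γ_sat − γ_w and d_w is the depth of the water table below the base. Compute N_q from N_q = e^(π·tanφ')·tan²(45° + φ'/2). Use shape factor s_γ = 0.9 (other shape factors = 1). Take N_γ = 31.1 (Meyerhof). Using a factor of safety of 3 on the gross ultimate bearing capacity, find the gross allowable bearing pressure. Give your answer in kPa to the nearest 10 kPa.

N_q = e^(π·tan34°)·tan²(62°) = 29.44.
Effective surcharge at the founding depth q = γ·D_f = 17.5 × 2.2 = 38.5 kPa.
With d_w = 0.64 m < B, γ̄ = 10.09 + (0.64/2.8) × (17.5 − 10.09) = 11.784 kN/m³.
q_ult = q·N_q + 0.5·γ·B·N_γ·s_γ
     = 38.5 × 29.44 + 0.5 × 11.784 × 2.8 × 31.1 × 0.9
     = 1133.4 + 461.76 = 1595.2 kPa.
q_all = 1595.2 / 3 = 531.73 kPa.

q_all ≈ 530 kPa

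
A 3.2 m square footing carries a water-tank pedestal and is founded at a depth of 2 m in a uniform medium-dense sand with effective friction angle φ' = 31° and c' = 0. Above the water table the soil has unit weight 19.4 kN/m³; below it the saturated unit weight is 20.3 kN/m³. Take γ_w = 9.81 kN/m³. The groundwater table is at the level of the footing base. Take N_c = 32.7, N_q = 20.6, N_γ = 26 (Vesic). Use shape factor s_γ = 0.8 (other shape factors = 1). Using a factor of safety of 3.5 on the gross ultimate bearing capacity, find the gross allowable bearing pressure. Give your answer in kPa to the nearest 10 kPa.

q_all ≈ 330 kPa

Overburden at base level: q = 19.4 × 2 = 38.8 kPa.
Below the base the soil is submerged, so the ½γBN_γ term uses γ' = 20.3 − 9.81 = 10.49 kN/m³.
Surcharge term q·N_q = 38.8 × 20.6 = 799.28 kPa; self-weight term 0.5·γ·B·N_γ·s_γ = 0.5 × 10.49 × 3.2 × 26 × 0.8 = 349.11 kPa.
q_ult = 799.28 + 349.11 = 1148.4 kPa.
q_all = 1148.4 / 3.5 = 328.11 kPa.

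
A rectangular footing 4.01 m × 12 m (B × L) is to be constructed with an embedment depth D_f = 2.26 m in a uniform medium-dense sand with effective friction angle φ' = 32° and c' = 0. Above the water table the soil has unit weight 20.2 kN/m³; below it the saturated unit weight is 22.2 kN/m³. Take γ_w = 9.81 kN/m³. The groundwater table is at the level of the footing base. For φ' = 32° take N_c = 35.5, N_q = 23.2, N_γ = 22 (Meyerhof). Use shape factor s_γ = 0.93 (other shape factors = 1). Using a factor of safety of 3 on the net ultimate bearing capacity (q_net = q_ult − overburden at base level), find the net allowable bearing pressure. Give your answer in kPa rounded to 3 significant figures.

q_all(net) ≈ 507 kPa

Effective surcharge at the founding depth q = γ·D_f = 20.2 × 2.26 = 45.652 kPa.
The water table coincides with the base, so in the self-weight term γ → γ' = 12.39 kN/m³.
q_ult = q·N_q + 0.5·γ·B·N_γ·s_γ
     = 45.652 × 23.2 + 0.5 × 12.39 × 4.01 × 22 × 0.93
     = 1059.1 + 508.27 = 1567.4 kPa.
q_net = 1567.4 − 45.652 = 1521.7 kPa.
q_all(net) = 1521.7 / 3 = 507.25 kPa.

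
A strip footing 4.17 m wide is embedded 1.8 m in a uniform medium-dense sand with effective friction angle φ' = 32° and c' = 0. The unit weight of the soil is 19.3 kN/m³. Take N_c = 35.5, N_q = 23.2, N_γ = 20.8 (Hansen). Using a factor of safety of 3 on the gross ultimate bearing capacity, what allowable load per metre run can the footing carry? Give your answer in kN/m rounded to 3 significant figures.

≈ 2280 kN/m

Overburden at base level: q = 19.3 × 1.8 = 34.74 kPa.
Surcharge term q·N_q = 34.74 × 23.2 = 805.97 kPa; self-weight term 0.5·γ·B·N_γ = 0.5 × 19.3 × 4.17 × 20.8 = 837 kPa.
q_ult = 805.97 + 837 = 1643 kPa.
Gross allowable pressure q_all = 1643 / 3 = 547.66 kPa.
Allowable wall load = q_all × B = 547.66 × 4.17 = 2283.7 kN per metre run.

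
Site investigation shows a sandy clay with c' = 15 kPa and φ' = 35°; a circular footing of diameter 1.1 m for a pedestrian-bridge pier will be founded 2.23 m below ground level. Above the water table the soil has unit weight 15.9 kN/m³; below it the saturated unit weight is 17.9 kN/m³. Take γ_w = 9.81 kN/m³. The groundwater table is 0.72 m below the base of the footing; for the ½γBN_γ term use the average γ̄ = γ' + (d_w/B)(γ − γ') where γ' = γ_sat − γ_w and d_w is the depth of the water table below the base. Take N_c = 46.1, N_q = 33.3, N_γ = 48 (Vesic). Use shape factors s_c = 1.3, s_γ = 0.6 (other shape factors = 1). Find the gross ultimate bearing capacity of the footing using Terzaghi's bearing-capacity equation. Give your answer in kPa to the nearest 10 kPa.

q = γ·D_f = 15.9 × 2.23 = 35.457 kPa.
γ' = 8.09 kN/m³; averaging over the depth B below the base, γ̄ = γ' + (d_w/B)(γ − γ') = 13.202 kN/m³.
c·N_c·s_c = 15 × 46.1 × 1.3 = 898.95 kPa
q·N_q = 35.457 × 33.3 = 1180.7 kPa
0.5·γ·B·N_γ·s_γ = 0.5 × 13.202 × 1.1 × 48 × 0.6 = 209.12 kPa
q_ult = 898.95 + 1180.7 + 209.12 = 2288.8 kPa.

q_ult ≈ 2290 kPa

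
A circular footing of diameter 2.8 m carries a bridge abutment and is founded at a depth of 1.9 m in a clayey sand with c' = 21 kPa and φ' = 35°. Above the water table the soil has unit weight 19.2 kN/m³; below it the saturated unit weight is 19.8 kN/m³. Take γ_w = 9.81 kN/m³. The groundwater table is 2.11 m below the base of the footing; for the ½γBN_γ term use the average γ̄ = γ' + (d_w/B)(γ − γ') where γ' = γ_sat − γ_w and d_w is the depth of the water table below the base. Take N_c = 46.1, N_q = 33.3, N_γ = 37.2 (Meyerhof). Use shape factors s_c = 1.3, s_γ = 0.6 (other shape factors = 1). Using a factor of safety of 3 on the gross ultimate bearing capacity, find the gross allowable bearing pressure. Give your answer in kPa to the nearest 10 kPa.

q = γ·D_f = 19.2 × 1.9 = 36.48 kPa.
γ' = 9.99 kN/m³; averaging over the depth B below the base, γ̄ = γ' + (d_w/B)(γ − γ') = 16.93 kN/m³.
c·N_c·s_c = 21 × 46.1 × 1.3 = 1258.5 kPa
q·N_q = 36.48 × 33.3 = 1214.8 kPa
0.5·γ·B·N_γ·s_γ = 0.5 × 16.93 × 2.8 × 37.2 × 0.6 = 529.04 kPa
q_ult = 1258.5 + 1214.8 + 529.04 = 3002.4 kPa.
q_all = 3002.4 / 3 = 1000.8 kPa.

q_all ≈ 1000 kPa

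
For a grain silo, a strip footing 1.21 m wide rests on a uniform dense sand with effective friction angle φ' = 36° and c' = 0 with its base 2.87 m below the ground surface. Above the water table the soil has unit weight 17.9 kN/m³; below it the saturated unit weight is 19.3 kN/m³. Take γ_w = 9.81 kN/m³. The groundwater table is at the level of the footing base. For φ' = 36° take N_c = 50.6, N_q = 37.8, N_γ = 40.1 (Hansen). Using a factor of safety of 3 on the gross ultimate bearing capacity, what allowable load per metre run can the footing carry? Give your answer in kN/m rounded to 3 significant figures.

≈ 876 kN/m

Effective surcharge at the founding depth q = γ·D_f = 17.9 × 2.87 = 51.373 kPa.
The water table coincides with the base, so in the self-weight term γ → γ' = 9.49 kN/m³.
q_ult = q·N_q + 0.5·γ·B·N_γ
     = 51.373 × 37.8 + 0.5 × 9.49 × 1.21 × 40.1
     = 1941.9 + 230.23 = 2172.1 kPa.
Gross allowable pressure q_all = 2172.1 / 3 = 724.04 kPa.
Allowable wall load = q_all × B = 724.04 × 1.21 = 876.09 kN per metre run.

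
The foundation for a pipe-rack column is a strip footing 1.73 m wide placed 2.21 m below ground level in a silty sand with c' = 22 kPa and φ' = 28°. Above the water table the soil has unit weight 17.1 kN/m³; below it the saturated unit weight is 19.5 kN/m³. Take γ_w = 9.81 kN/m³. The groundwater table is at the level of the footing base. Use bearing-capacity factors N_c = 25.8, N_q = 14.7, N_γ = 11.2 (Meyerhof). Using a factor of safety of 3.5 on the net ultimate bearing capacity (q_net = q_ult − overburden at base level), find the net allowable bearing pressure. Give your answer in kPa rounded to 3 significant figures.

q_all(net) ≈ 337 kPa

q = γ·D_f = 17.1 × 2.21 = 37.791 kPa.
For the ½γBN_γ term take γ' = 19.5 − 9.81 = 9.69 kN/m³ (soil below base is submerged).
c·N_c = 22 × 25.8 = 567.6 kPa
q·N_q = 37.791 × 14.7 = 555.53 kPa
0.5·γ·B·N_γ = 0.5 × 9.69 × 1.73 × 11.2 = 93.877 kPa
q_ult = 567.6 + 555.53 + 93.877 = 1217 kPa.
q_net = 1217 − 37.791 = 1179.2 kPa.
q_all(net) = 1179.2 / 3.5 = 336.92 kPa.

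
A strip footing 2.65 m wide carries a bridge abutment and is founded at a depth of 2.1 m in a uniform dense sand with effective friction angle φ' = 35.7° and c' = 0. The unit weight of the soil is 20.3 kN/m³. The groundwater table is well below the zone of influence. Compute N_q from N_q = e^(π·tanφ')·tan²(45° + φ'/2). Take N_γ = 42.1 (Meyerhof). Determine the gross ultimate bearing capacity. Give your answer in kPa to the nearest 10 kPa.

tan35.7° = 0.7186, so N_q = e^(π×0.7186)·tan²(62.85°) = 9.559 × 3.802 = 36.35.
Overburden at base level: q = 20.3 × 2.1 = 42.63 kPa.
Surcharge term q·N_q = 42.63 × 36.346 = 1549.4 kPa; self-weight term 0.5·γ·B·N_γ = 0.5 × 20.3 × 2.65 × 42.1 = 1132.4 kPa.
q_ult = 1549.4 + 1132.4 = 2681.8 kPa.

q_ult ≈ 2680 kPa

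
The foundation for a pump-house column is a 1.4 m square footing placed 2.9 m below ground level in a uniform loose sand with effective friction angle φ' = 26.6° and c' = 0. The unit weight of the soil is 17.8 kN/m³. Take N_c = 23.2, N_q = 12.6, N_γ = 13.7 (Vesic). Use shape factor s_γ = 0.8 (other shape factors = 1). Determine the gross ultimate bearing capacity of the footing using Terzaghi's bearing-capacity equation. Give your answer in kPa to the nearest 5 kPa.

q = γ·D_f = 17.8 × 2.9 = 51.62 kPa.
q·N_q = 51.62 × 12.6 = 650.41 kPa
0.5·γ·B·N_γ·s_γ = 0.5 × 17.8 × 1.4 × 13.7 × 0.8 = 136.56 kPa
q_ult = 650.41 + 136.56 = 786.97 kPa.

q_ult ≈ 785 kPa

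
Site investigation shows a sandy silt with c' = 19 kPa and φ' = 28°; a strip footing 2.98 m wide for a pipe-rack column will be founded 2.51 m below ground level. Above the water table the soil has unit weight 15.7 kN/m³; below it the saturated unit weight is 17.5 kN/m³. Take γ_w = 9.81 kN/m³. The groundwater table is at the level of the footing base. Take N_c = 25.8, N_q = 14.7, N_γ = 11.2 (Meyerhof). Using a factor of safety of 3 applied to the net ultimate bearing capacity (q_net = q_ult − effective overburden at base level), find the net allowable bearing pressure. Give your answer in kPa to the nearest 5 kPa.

Overburden at base level: q = 15.7 × 2.51 = 39.407 kPa.
Below the base the soil is submerged, so the ½γBN_γ term uses γ' = 17.5 − 9.81 = 7.69 kN/m³.
Cohesion term c·N_c = 19 × 25.8 = 490.2 kPa; surcharge term q·N_q = 39.407 × 14.7 = 579.28 kPa; self-weight term 0.5·γ·B·N_γ = 0.5 × 7.69 × 2.98 × 11.2 = 128.33 kPa.
q_ult = 490.2 + 579.28 + 128.33 = 1197.8 kPa.
Net ultimate: q_net = 1197.8 − 39.407 = 1158.4 kPa.
q_all(net) = 1158.4 / 3 = 386.14 kPa.

q_all(net) ≈ 385 kPa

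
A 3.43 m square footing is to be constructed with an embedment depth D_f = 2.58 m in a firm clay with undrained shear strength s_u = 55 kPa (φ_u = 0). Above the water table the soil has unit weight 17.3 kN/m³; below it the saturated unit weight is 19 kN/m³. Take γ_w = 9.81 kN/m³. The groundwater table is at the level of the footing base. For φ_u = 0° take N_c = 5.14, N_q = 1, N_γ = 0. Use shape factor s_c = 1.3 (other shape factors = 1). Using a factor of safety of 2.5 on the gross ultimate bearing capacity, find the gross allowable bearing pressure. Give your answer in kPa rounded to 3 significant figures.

Overburden at base level: q = 17.3 × 2.58 = 44.634 kPa.
Cohesion term c·N_c·s_c = 55 × 5.14 × 1.3 = 367.51 kPa; surcharge term q·N_q = 44.634 × 1 = 44.634 kPa.
q_ult = 367.51 + 44.634 = 412.14 kPa.
q_all = 412.14 / 2.5 = 164.86 kPa.

q_all ≈ 165 kPa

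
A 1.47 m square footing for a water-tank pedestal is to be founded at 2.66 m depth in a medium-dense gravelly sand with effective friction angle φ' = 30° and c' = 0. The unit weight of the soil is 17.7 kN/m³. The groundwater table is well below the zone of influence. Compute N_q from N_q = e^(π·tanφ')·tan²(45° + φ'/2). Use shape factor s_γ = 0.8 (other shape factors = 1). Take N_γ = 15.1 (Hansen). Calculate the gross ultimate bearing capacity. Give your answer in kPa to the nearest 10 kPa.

tan30° = 0.5774, so N_q = e^(π×0.5774)·tan²(60°) = 6.134 × 3.0 = 18.4.
q = γ·D_f = 17.7 × 2.66 = 47.082 kPa.
q·N_q = 47.082 × 18.401 = 866.36 kPa
0.5·γ·B·N_γ·s_γ = 0.5 × 17.7 × 1.47 × 15.1 × 0.8 = 157.15 kPa
q_ult = 866.36 + 157.15 = 1023.5 kPa.

q_ult ≈ 1020 kPa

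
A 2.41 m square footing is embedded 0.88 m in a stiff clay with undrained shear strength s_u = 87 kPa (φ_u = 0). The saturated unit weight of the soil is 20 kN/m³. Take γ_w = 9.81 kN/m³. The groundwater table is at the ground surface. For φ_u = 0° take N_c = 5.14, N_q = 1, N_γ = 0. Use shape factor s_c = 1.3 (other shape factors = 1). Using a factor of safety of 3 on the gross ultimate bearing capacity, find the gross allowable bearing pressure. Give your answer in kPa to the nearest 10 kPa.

q_all ≈ 200 kPa

γ' = 20 − 9.81 = 10.19 kN/m³ (submerged throughout). q = 10.19 × 0.88 = 8.9672 kPa.
c·N_c·s_c = 87 × 5.14 × 1.3 = 581.33 kPa
q·N_q = 8.9672 × 1 = 8.9672 kPa
q_ult = 581.33 + 8.9672 = 590.3 kPa.
q_all = 590.3 / 3 = 196.77 kPa.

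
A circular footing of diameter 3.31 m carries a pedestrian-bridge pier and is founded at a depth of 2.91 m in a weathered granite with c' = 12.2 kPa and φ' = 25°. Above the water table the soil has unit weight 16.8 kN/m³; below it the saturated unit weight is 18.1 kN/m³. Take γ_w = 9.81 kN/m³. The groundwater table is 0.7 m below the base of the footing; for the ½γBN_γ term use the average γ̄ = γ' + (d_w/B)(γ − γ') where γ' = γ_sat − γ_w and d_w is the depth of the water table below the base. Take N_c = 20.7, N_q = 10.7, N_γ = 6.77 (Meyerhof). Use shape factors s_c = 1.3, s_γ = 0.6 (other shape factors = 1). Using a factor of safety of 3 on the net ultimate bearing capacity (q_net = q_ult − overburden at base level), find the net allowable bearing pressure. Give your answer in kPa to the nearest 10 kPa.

Overburden at base level: q = 16.8 × 2.91 = 48.888 kPa.
The water table is 0.7 m below the base (< B = 3.31 m), so the ½γBN_γ term uses γ̄ = γ' + (d_w/B)(γ − γ') = 8.29 + (0.7/3.31)(16.8 − 8.29) = 10.09 kN/m³.
Cohesion term c·N_c·s_c = 12.2 × 20.7 × 1.3 = 328.3 kPa; surcharge term q·N_q = 48.888 × 10.7 = 523.1 kPa; self-weight term 0.5·γ·B·N_γ·s_γ = 0.5 × 10.09 × 3.31 × 6.77 × 0.6 = 67.829 kPa.
q_ult = 328.3 + 523.1 + 67.829 = 919.23 kPa.
q_net = 919.23 − 48.888 = 870.34 kPa.
q_all(net) = 870.34 / 3 = 290.11 kPa.

q_all(net) ≈ 290 kPa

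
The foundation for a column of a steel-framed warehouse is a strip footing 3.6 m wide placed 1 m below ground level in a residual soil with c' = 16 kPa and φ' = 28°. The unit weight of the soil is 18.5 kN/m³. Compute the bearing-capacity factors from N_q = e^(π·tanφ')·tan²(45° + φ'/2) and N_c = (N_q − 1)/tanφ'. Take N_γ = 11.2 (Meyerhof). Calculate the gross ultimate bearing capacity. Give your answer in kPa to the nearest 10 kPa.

q_ult ≈ 1060 kPa

tan28° = 0.5317, so N_q = e^(π×0.5317)·tan²(59°) = 5.314 × 2.77 = 14.72.
N_c = (14.72 − 1)/tan28° = 25.8.
Overburden at base level: q = 18.5 × 1 = 18.5 kPa.
Cohesion term c·N_c = 16 × 25.803 = 412.85 kPa; surcharge term q·N_q = 18.5 × 14.72 = 272.32 kPa; self-weight term 0.5·γ·B·N_γ = 0.5 × 18.5 × 3.6 × 11.2 = 372.96 kPa.
q_ult = 412.85 + 272.32 + 372.96 = 1058.1 kPa.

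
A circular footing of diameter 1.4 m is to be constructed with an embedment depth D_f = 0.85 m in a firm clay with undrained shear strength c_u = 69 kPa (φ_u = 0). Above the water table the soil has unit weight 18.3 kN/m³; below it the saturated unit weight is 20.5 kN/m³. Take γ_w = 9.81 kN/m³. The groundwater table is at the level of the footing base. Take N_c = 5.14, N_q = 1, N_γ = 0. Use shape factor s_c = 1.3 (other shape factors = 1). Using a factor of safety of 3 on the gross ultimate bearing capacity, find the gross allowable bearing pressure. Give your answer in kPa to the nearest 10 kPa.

Effective surcharge at the founding depth q = γ·D_f = 18.3 × 0.85 = 15.555 kPa.
q_ult = c·N_c·s_c + q·N_q
     = 69 × 5.14 × 1.3 + 15.555 × 1
     = 461.06 + 15.555 = 476.61 kPa.
q_all = 476.61 / 3 = 158.87 kPa.

q_all ≈ 160 kPa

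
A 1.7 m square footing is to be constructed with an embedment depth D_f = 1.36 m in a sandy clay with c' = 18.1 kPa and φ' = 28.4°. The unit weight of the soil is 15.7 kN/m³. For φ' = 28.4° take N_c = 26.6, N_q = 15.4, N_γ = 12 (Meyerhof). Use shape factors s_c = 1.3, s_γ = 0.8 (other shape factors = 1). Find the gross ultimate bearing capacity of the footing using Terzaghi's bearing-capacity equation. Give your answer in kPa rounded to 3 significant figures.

Effective surcharge at the founding depth q = γ·D_f = 15.7 × 1.36 = 21.352 kPa.
q_ult = c·N_c·s_c + q·N_q + 0.5·γ·B·N_γ·s_γ
     = 18.1 × 26.6 × 1.3 + 21.352 × 15.4 + 0.5 × 15.7 × 1.7 × 12 × 0.8
     = 625.9 + 328.82 + 128.11 = 1082.8 kPa.

q_ult ≈ 1080 kPa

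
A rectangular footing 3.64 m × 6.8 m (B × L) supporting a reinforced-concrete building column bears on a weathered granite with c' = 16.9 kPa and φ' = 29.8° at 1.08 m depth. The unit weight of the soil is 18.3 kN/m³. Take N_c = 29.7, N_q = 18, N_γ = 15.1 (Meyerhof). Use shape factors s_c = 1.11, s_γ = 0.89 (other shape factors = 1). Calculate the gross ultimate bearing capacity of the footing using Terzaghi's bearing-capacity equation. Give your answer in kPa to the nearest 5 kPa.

Overburden at base level: q = 18.3 × 1.08 = 19.764 kPa.
Cohesion term c·N_c·s_c = 16.9 × 29.7 × 1.11 = 557.14 kPa; surcharge term q·N_q = 19.764 × 18 = 355.75 kPa; self-weight term 0.5·γ·B·N_γ·s_γ = 0.5 × 18.3 × 3.64 × 15.1 × 0.89 = 447.6 kPa.
q_ult = 557.14 + 355.75 + 447.6 = 1360.5 kPa.

q_ult ≈ 1360 kPa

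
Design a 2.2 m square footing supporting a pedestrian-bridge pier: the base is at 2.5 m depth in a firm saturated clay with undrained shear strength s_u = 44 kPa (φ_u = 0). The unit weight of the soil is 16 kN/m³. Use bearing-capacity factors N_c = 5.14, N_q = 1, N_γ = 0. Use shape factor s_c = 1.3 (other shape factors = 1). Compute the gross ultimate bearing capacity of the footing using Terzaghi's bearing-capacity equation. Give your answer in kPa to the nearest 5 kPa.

q_ult ≈ 335 kPa

Effective surcharge at the founding depth q = γ·D_f = 16 × 2.5 = 40 kPa.
q_ult = c·N_c·s_c + q·N_q
     = 44 × 5.14 × 1.3 + 40 × 1
     = 294.01 + 40 = 334.01 kPa.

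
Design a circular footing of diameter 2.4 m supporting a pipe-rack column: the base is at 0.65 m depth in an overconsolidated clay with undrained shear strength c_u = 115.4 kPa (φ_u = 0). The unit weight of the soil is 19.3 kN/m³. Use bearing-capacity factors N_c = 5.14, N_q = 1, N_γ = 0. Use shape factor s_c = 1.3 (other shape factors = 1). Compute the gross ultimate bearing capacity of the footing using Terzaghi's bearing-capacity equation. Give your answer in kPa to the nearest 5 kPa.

q_ult ≈ 785 kPa

q = γ·D_f = 19.3 × 0.65 = 12.545 kPa.
c·N_c·s_c = 115.4 × 5.14 × 1.3 = 771.1 kPa
q·N_q = 12.545 × 1 = 12.545 kPa
q_ult = 771.1 + 12.545 = 783.65 kPa.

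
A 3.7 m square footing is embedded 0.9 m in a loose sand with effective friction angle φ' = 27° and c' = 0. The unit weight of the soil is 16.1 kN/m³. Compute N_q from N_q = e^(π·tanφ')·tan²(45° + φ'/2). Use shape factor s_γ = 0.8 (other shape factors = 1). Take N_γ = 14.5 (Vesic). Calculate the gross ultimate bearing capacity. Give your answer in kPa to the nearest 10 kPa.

tan27° = 0.5095, so N_q = e^(π×0.5095)·tan²(58.5°) = 4.957 × 2.663 = 13.2.
Overburden at base level: q = 16.1 × 0.9 = 14.49 kPa.
Surcharge term q·N_q = 14.49 × 13.199 = 191.26 kPa; self-weight term 0.5·γ·B·N_γ·s_γ = 0.5 × 16.1 × 3.7 × 14.5 × 0.8 = 345.51 kPa.
q_ult = 191.26 + 345.51 = 536.76 kPa.

q_ult ≈ 540 kPa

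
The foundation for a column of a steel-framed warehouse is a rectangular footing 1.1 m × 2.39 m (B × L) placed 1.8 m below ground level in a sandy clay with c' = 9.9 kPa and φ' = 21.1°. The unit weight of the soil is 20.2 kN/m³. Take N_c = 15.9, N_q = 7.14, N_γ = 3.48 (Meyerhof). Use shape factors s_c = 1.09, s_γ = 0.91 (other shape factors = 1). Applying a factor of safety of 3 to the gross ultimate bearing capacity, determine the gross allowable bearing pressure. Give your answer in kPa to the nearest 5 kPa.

q_all ≈ 155 kPa

Overburden at base level: q = 20.2 × 1.8 = 36.36 kPa.
Cohesion term c·N_c·s_c = 9.9 × 15.9 × 1.09 = 171.58 kPa; surcharge term q·N_q = 36.36 × 7.14 = 259.61 kPa; self-weight term 0.5·γ·B·N_γ·s_γ = 0.5 × 20.2 × 1.1 × 3.48 × 0.91 = 35.183 kPa.
q_ult = 171.58 + 259.61 + 35.183 = 466.37 kPa.
q_all = q_ult / FS = 466.37 / 3 = 155.46 kPa.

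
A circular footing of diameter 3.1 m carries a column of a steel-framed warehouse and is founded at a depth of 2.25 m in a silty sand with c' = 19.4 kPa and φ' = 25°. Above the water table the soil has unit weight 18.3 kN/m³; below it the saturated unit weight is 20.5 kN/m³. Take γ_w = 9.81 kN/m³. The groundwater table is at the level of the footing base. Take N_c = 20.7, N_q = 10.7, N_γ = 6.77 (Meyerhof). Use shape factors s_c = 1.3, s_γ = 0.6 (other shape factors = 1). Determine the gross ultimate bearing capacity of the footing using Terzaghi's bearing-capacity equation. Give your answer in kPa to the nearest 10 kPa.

q_ult ≈ 1030 kPa

Effective surcharge at the founding depth q = γ·D_f = 18.3 × 2.25 = 41.175 kPa.
The water table coincides with the base, so in the self-weight term γ → γ' = 10.69 kN/m³.
q_ult = c·N_c·s_c + q·N_q + 0.5·γ·B·N_γ·s_γ
     = 19.4 × 20.7 × 1.3 + 41.175 × 10.7 + 0.5 × 10.69 × 3.1 × 6.77 × 0.6
     = 522.05 + 440.57 + 67.305 = 1029.9 kPa.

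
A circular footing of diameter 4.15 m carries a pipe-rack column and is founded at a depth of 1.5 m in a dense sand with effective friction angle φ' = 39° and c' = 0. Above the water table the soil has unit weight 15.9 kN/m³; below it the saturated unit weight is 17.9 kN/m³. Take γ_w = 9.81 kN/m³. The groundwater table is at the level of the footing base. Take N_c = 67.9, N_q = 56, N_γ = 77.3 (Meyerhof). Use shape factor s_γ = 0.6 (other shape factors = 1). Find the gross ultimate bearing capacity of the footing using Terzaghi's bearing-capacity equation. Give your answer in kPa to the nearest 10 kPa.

q_ult ≈ 2110 kPa

Effective surcharge at the founding depth q = γ·D_f = 15.9 × 1.5 = 23.85 kPa.
The water table coincides with the base, so in the self-weight term γ → γ' = 8.09 kN/m³.
q_ult = q·N_q + 0.5·γ·B·N_γ·s_γ
     = 23.85 × 56 + 0.5 × 8.09 × 4.15 × 77.3 × 0.6
     = 1335.6 + 778.57 = 2114.2 kPa.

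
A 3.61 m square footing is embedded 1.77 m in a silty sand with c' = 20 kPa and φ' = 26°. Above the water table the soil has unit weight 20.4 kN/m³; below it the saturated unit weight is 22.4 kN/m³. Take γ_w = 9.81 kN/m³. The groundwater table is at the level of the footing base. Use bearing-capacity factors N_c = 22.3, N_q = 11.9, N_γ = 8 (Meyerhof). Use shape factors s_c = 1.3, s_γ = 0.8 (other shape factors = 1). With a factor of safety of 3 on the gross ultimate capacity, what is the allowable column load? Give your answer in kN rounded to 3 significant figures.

Overburden at base level: q = 20.4 × 1.77 = 36.108 kPa.
Below the base the soil is submerged, so the ½γBN_γ term uses γ' = 22.4 − 9.81 = 12.59 kN/m³.
Cohesion term c·N_c·s_c = 20 × 22.3 × 1.3 = 579.8 kPa; surcharge term q·N_q = 36.108 × 11.9 = 429.69 kPa; self-weight term 0.5·γ·B·N_γ·s_γ = 0.5 × 12.59 × 3.61 × 8 × 0.8 = 145.44 kPa.
q_ult = 579.8 + 429.69 + 145.44 = 1154.9 kPa.
Gross allowable pressure q_all = 1154.9 / 3 = 384.97 kPa.
Footing area = 13.0321 m², so allowable column load = 384.97 × 13.0321 = 5017 kN.

P_all ≈ 5020 kN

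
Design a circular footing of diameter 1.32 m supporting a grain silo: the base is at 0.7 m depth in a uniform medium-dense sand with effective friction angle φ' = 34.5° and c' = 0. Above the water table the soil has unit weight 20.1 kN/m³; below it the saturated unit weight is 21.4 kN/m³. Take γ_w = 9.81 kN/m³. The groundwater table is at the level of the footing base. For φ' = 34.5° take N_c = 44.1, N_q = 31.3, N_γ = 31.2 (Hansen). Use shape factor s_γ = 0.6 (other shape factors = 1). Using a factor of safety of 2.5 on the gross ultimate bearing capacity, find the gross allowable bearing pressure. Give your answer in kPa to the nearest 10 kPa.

q_all ≈ 230 kPa

Overburden at base level: q = 20.1 × 0.7 = 14.07 kPa.
Below the base the soil is submerged, so the ½γBN_γ term uses γ' = 21.4 − 9.81 = 11.59 kN/m³.
Surcharge term q·N_q = 14.07 × 31.3 = 440.39 kPa; self-weight term 0.5·γ·B·N_γ·s_γ = 0.5 × 11.59 × 1.32 × 31.2 × 0.6 = 143.2 kPa.
q_ult = 440.39 + 143.2 = 583.59 kPa.
q_all = 583.59 / 2.5 = 233.44 kPa.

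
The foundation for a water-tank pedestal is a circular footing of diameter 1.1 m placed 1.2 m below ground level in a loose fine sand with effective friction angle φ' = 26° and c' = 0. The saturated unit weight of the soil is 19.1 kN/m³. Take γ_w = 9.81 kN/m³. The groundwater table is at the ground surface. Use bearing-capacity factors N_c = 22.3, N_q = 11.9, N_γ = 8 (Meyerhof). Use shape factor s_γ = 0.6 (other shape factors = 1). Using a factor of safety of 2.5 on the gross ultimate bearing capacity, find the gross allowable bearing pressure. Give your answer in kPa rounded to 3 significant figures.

γ' = 19.1 − 9.81 = 9.29 kN/m³ (submerged throughout). q = 9.29 × 1.2 = 11.148 kPa; the same γ' applies in the ½γBN_γ term.
q·N_q = 11.148 × 11.9 = 132.66 kPa
0.5·γ·B·N_γ·s_γ = 0.5 × 9.29 × 1.1 × 8 × 0.6 = 24.526 kPa
q_ult = 132.66 + 24.526 = 157.19 kPa.
q_all = 157.19 / 2.5 = 62.875 kPa.

q_all ≈ 62.9 kPa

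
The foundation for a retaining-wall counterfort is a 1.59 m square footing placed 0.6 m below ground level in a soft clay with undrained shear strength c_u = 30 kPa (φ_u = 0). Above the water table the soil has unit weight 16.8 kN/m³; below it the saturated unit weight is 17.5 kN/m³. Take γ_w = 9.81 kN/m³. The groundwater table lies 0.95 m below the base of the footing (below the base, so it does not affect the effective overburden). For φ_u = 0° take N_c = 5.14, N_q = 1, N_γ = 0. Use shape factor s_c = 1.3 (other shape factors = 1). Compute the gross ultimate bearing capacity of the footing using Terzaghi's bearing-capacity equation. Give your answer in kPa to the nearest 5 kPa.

q_ult ≈ 210 kPa

q = γ·D_f = 16.8 × 0.6 = 10.08 kPa.
c·N_c·s_c = 30 × 5.14 × 1.3 = 200.46 kPa
q·N_q = 10.08 × 1 = 10.08 kPa
q_ult = 200.46 + 10.08 = 210.54 kPa.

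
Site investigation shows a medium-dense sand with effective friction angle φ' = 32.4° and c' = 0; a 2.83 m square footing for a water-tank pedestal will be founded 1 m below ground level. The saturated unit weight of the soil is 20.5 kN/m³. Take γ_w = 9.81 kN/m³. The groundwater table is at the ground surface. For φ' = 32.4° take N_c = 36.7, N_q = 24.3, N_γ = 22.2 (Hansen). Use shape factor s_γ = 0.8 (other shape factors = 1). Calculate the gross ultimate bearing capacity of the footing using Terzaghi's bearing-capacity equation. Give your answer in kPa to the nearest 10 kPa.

γ' = 20.5 − 9.81 = 10.69 kN/m³ (submerged throughout). q = 10.69 × 1 = 10.69 kPa; the same γ' applies in the ½γBN_γ term.
q·N_q = 10.69 × 24.3 = 259.77 kPa
0.5·γ·B·N_γ·s_γ = 0.5 × 10.69 × 2.83 × 22.2 × 0.8 = 268.64 kPa
q_ult = 259.77 + 268.64 = 528.41 kPa.

q_ult ≈ 530 kPa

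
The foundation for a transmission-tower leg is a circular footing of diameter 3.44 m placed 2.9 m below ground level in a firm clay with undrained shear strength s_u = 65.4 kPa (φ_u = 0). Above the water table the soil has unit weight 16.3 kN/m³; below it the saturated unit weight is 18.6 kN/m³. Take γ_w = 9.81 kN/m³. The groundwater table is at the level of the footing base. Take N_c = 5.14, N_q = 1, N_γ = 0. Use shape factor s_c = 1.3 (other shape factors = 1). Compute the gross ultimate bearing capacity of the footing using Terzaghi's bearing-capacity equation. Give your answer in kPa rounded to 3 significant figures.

Overburden at base level: q = 16.3 × 2.9 = 47.27 kPa.
Cohesion term c·N_c·s_c = 65.4 × 5.14 × 1.3 = 437 kPa; surcharge term q·N_q = 47.27 × 1 = 47.27 kPa.
q_ult = 437 + 47.27 = 484.27 kPa.

q_ult ≈ 484 kPa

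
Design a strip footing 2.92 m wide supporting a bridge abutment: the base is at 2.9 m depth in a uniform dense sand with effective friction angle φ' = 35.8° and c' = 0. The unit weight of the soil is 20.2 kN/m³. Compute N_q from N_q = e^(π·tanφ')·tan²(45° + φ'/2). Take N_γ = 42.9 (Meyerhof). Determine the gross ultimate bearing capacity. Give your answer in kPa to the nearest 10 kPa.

q_ult ≈ 3420 kPa

tan35.8° = 0.7212, so N_q = e^(π×0.7212)·tan²(62.9°) = 9.639 × 3.819 = 36.81.
Overburden at base level: q = 20.2 × 2.9 = 58.58 kPa.
Surcharge term q·N_q = 58.58 × 36.808 = 2156.2 kPa; self-weight term 0.5·γ·B·N_γ = 0.5 × 20.2 × 2.92 × 42.9 = 1265.2 kPa.
q_ult = 2156.2 + 1265.2 = 3421.4 kPa.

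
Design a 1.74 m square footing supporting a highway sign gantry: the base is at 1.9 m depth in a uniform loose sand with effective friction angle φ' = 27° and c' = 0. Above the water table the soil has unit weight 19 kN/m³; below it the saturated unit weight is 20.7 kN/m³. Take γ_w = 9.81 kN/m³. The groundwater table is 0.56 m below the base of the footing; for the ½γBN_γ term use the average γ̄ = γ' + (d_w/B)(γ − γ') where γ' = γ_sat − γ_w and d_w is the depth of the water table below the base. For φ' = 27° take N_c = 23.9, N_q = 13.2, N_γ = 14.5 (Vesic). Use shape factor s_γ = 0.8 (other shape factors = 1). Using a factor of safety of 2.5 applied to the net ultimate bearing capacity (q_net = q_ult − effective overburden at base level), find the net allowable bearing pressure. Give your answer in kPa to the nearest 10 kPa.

Effective surcharge at the founding depth q = γ·D_f = 19 × 1.9 = 36.1 kPa.
With d_w = 0.56 m < B, γ̄ = 10.89 + (0.56/1.74) × (19 − 10.89) = 13.5 kN/m³.
q_ult = q·N_q + 0.5·γ·B·N_γ·s_γ
     = 36.1 × 13.2 + 0.5 × 13.5 × 1.74 × 14.5 × 0.8
     = 476.52 + 136.24 = 612.76 kPa.
Net ultimate: q_net = 612.76 − 36.1 = 576.66 kPa.
q_all(net) = 576.66 / 2.5 = 230.67 kPa.

q_all(net) ≈ 230 kPa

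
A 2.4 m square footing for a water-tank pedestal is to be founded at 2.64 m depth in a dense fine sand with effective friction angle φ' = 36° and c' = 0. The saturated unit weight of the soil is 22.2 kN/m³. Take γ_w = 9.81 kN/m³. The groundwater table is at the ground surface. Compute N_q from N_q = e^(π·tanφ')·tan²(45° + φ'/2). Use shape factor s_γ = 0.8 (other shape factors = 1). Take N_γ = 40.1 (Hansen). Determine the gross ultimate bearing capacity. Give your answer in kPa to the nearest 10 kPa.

tan36° = 0.7265, so N_q = e^(π×0.7265)·tan²(63°) = 9.801 × 3.852 = 37.75.
With the water table at the surface the whole profile is submerged: γ' = 22.2 − 9.81 = 12.39 kN/m³, so q = γ'·D_f = 32.71 kPa; the same γ' applies in the ½γBN_γ term.
q_ult = q·N_q + 0.5·γ·B·N_γ·s_γ
     = 32.71 × 37.752 + 0.5 × 12.39 × 2.4 × 40.1 × 0.8
     = 1234.9 + 476.97 = 1711.8 kPa.

q_ult ≈ 1710 kPa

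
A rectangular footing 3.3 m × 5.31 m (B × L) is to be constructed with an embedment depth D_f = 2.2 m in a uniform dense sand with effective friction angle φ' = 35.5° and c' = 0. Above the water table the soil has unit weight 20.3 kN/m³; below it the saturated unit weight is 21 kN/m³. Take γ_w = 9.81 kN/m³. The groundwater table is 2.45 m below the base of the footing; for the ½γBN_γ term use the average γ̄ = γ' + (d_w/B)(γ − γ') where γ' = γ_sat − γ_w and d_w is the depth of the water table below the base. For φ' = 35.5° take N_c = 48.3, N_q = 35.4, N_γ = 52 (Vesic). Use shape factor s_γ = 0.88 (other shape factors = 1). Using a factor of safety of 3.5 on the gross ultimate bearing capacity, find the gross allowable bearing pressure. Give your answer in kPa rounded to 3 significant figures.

q_all ≈ 839 kPa

q = γ·D_f = 20.3 × 2.2 = 44.66 kPa.
γ' = 11.19 kN/m³; averaging over the depth B below the base, γ̄ = γ' + (d_w/B)(γ − γ') = 17.953 kN/m³.
q·N_q = 44.66 × 35.4 = 1581 kPa
0.5·γ·B·N_γ·s_γ = 0.5 × 17.953 × 3.3 × 52 × 0.88 = 1355.6 kPa
q_ult = 1581 + 1355.6 = 2936.5 kPa.
q_all = 2936.5 / 3.5 = 839.01 kPa.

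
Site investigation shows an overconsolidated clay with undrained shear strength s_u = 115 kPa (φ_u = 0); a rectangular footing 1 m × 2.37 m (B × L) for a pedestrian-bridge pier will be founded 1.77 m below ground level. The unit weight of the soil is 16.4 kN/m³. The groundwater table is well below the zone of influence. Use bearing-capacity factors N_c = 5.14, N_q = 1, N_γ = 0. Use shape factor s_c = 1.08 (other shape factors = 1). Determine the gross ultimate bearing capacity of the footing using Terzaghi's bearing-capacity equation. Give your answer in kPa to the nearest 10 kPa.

Overburden at base level: q = 16.4 × 1.77 = 29.028 kPa.
Cohesion term c·N_c·s_c = 115 × 5.14 × 1.08 = 638.39 kPa; surcharge term q·N_q = 29.028 × 1 = 29.028 kPa.
q_ult = 638.39 + 29.028 = 667.42 kPa.

q_ult ≈ 670 kPa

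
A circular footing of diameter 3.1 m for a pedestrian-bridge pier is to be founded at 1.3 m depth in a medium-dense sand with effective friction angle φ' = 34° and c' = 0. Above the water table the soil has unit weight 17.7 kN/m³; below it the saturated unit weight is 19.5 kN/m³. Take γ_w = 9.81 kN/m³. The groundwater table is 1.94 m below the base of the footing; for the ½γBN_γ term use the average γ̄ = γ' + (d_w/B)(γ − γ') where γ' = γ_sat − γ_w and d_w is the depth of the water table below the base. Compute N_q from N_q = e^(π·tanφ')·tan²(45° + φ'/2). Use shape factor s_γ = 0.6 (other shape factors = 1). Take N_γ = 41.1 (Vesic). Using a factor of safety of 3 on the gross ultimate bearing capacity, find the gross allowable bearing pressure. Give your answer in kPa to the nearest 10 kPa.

N_q = e^(π·tan34°)·tan²(62°) = 29.44.
Effective surcharge at the founding depth q = γ·D_f = 17.7 × 1.3 = 23.01 kPa.
With d_w = 1.94 m < B, γ̄ = 9.69 + (1.94/3.1) × (17.7 − 9.69) = 14.703 kN/m³.
q_ult = q·N_q + 0.5·γ·B·N_γ·s_γ
     = 23.01 × 29.44 + 0.5 × 14.703 × 3.1 × 41.1 × 0.6
     = 677.41 + 561.98 = 1239.4 kPa.
q_all = 1239.4 / 3 = 413.13 kPa.

q_all ≈ 410 kPa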